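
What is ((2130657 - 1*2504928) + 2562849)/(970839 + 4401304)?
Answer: 312654/767449 ≈ 0.40739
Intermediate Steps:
((2130657 - 1*2504928) + 2562849)/(970839 + 4401304) = ((2130657 - 2504928) + 2562849)/5372143 = (-374271 + 2562849)*(1/5372143) = 2188578*(1/5372143) = 312654/767449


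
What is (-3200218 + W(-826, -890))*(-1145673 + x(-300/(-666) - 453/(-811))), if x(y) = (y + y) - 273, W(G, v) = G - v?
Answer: 110041586909857600/30007 ≈ 3.6672e+12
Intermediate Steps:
x(y) = -273 + 2*y (x(y) = 2*y - 273 = -273 + 2*y)
(-3200218 + W(-826, -890))*(-1145673 + x(-300/(-666) - 453/(-811))) = (-3200218 + (-826 - 1*(-890)))*(-1145673 + (-273 + 2*(-300/(-666) - 453/(-811)))) = (-3200218 + (-826 + 890))*(-1145673 + (-273 + 2*(-300*(-1/666) - 453*(-1/811)))) = (-3200218 + 64)*(-1145673 + (-273 + 2*(50/111 + 453/811))) = -3200154*(-1145673 + (-273 + 2*(90833/90021))) = -3200154*(-1145673 + (-273 + 181666/90021)) = -3200154*(-1145673 - 24394067/90021) = -3200154*(-103159023200/90021) = 110041586909857600/30007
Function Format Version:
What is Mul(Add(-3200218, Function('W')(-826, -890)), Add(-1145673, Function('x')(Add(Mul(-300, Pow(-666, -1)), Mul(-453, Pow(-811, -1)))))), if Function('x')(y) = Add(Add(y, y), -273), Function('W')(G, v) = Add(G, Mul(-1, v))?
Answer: Rational(110041586909857600, 30007) ≈ 3.6672e+12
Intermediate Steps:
Function('x')(y) = Add(-273, Mul(2, y)) (Function('x')(y) = Add(Mul(2, y), -273) = Add(-273, Mul(2, y)))
Mul(Add(-3200218, Function('W')(-826, -890)), Add(-1145673, Function('x')(Add(Mul(-300, Pow(-666, -1)), Mul(-453, Pow(-811, -1)))))) = Mul(Add(-3200218, Add(-826, Mul(-1, -890))), Add(-1145673, Add(-273, Mul(2, Add(Mul(-300, Pow(-666, -1)), Mul(-453, Pow(-811, -1))))))) = Mul(Add(-3200218, Add(-826, 890)), Add(-1145673, Add(-273, Mul(2, Add(Mul(-300, Rational(-1, 666)), Mul(-453, Rational(-1, 811))))))) = Mul(Add(-3200218, 64), Add(-1145673, Add(-273, Mul(2, Add(Rational(50, 111), Rational(453, 811)))))) = Mul(-3200154, Add(-1145673, Add(-273, Mul(2, Rational(90833, 90021))))) = Mul(-3200154, Add(-1145673, Add(-273, Rational(181666, 90021)))) = Mul(-3200154, Add(-1145673, Rational(-24394067, 90021))) = Mul(-3200154, Rational(-103159023200, 90021)) = Rational(110041586909857600, 30007)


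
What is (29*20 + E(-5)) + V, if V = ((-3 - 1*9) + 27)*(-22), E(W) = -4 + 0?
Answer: 246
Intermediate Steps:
E(W) = -4
V = -330 (V = ((-3 - 9) + 27)*(-22) = (-12 + 27)*(-22) = 15*(-22) = -330)
(29*20 + E(-5)) + V = (29*20 - 4) - 330 = (580 - 4) - 330 = 576 - 330 = 246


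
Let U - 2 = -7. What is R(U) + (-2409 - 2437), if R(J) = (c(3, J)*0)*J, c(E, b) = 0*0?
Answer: -4846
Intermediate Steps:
c(E, b) = 0
U = -5 (U = 2 - 7 = -5)
R(J) = 0 (R(J) = (0*0)*J = 0*J = 0)
R(U) + (-2409 - 2437) = 0 + (-2409 - 2437) = 0 - 4846 = -4846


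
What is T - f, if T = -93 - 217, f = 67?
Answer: -377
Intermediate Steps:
T = -310
T - f = -310 - 1*67 = -310 - 67 = -377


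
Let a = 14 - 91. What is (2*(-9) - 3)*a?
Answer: 1617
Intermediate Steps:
a = -77
(2*(-9) - 3)*a = (2*(-9) - 3)*(-77) = (-18 - 3)*(-77) = -21*(-77) = 1617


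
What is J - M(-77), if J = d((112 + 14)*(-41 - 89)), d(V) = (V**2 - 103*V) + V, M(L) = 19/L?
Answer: 20788087339/77 ≈ 2.6998e+8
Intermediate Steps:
d(V) = V**2 - 102*V
J = 269975160 (J = ((112 + 14)*(-41 - 89))*(-102 + (112 + 14)*(-41 - 89)) = (126*(-130))*(-102 + 126*(-130)) = -16380*(-102 - 16380) = -16380*(-16482) = 269975160)
J - M(-77) = 269975160 - 19/(-77) = 269975160 - 19*(-1)/77 = 269975160 - 1*(-19/77) = 269975160 + 19/77 = 20788087339/77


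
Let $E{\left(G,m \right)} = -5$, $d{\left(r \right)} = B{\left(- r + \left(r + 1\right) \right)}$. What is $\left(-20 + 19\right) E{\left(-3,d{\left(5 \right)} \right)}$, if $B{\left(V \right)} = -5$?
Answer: $5$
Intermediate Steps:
$d{\left(r \right)} = -5$
$\left(-20 + 19\right) E{\left(-3,d{\left(5 \right)} \right)} = \left(-20 + 19\right) \left(-5\right) = \left(-1\right) \left(-5\right) = 5$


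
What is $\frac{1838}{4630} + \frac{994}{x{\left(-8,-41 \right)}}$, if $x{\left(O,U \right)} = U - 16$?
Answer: $- \frac{2248727}{131955} \approx -17.042$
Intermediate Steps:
$x{\left(O,U \right)} = -16 + U$
$\frac{1838}{4630} + \frac{994}{x{\left(-8,-41 \right)}} = \frac{1838}{4630} + \frac{994}{-16 - 41} = 1838 \cdot \frac{1}{4630} + \frac{994}{-57} = \frac{919}{2315} + 994 \left(- \frac{1}{57}\right) = \frac{919}{2315} - \frac{994}{57} = - \frac{2248727}{131955}$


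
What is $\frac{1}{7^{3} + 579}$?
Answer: $\frac{1}{922} \approx 0.0010846$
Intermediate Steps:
$\frac{1}{7^{3} + 579} = \frac{1}{343 + 579} = \frac{1}{922}$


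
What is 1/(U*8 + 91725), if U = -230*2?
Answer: 1/88045 ≈ 1.1358e-5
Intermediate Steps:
U = -460
1/(U*8 + 91725) = 1/(-460*8 + 91725) = 1/(-3680 + 91725) = 1/88045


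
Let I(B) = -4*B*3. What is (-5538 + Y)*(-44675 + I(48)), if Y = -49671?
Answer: 2498262459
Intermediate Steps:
I(B) = -12*B
(-5538 + Y)*(-44675 + I(48)) = (-5538 - 49671)*(-44675 - 12*48) = -55209*(-44675 - 576) = -55209*(-45251) = 2498262459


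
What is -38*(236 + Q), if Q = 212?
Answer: -17024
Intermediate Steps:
-38*(236 + Q) = -38*(236 + 212) = -38*448 = -17024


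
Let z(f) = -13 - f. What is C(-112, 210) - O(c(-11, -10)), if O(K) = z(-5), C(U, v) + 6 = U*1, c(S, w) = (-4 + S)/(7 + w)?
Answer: -110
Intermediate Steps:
c(S, w) = (-4 + S)/(7 + w)
C(U, v) = -6 + U (C(U, v) = -6 + U*1 = -6 + U)
O(K) = -8 (O(K) = -13 - 1*(-5) = -13 + 5 = -8)
C(-112, 210) - O(c(-11, -10)) = (-6 - 112) - 1*(-8) = -118 + 8 = -110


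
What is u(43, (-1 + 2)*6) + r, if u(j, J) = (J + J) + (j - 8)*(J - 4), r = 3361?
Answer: 3443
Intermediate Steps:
u(j, J) = 2*J + (-8 + j)*(-4 + J)
u(43, (-1 + 2)*6) + r = (32 - 6*(-1 + 2)*6 - 4*43 + ((-1 + 2)*6)*43) + 3361 = (32 - 6*6 - 172 + (1*6)*43) + 3361 = (32 - 6*6 - 172 + 6*43) + 3361 = (32 - 36 - 172 + 258) + 3361 = 82 + 3361 = 3443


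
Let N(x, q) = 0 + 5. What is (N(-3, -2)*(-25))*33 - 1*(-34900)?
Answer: 30775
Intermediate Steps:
N(x, q) = 5
(N(-3, -2)*(-25))*33 - 1*(-34900) = (5*(-25))*33 - 1*(-34900) = -125*33 + 34900 = -4125 + 34900 = 30775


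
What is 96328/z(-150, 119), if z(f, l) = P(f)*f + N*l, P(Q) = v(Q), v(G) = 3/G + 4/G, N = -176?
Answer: -96328/20937 ≈ -4.6009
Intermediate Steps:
v(G) = 7/G
P(Q) = 7/Q
z(f, l) = 7 - 176*l (z(f, l) = (7/f)*f - 176*l = 7 - 176*l)
96328/z(-150, 119) = 96328/(7 - 176*119) = 96328/(7 - 20944) = 96328/(-20937) = 96328*(-1/20937) = -96328/20937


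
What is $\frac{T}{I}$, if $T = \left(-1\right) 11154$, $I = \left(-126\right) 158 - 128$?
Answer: $\frac{5577}{10018} \approx 0.5567$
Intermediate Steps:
$I = -20036$ ($I = -19908 - 128 = -20036$)
$T = -11154$
$\frac{T}{I} = - \frac{11154}{-20036} = \left(-11154\right) \left(- \frac{1}{20036}\right) = \frac{5577}{10018}$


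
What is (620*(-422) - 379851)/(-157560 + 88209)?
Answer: 641491/69351 ≈ 9.2499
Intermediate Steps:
(620*(-422) - 379851)/(-157560 + 88209) = (-261640 - 379851)/(-69351) = -641491*(-1/69351) = 641491/69351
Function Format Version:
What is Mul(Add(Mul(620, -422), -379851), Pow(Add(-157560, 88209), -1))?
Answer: Rational(641491, 69351) ≈ 9.2499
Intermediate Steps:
Mul(Add(Mul(620, -422), -379851), Pow(Add(-157560, 88209), -1)) = Mul(Add(-261640, -379851), Pow(-69351, -1)) = Mul(-641491, Rational(-1, 69351)) = Rational(641491, 69351)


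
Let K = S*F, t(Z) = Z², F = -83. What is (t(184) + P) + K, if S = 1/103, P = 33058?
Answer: 6892059/103 ≈ 66913.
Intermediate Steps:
S = 1/103 ≈ 0.0097087
K = -83/103 (K = (1/103)*(-83) = -83/103 ≈ -0.80583)
(t(184) + P) + K = (184² + 33058) - 83/103 = (33856 + 33058) - 83/103 = 66914 - 83/103 = 6892059/103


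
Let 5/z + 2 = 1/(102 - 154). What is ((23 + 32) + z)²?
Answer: 1216609/441 ≈ 2758.8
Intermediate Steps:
z = -52/21 (z = 5/(-2 + 1/(102 - 154)) = 5/(-2 + 1/(-52)) = 5/(-2 - 1/52) = 5/(-105/52) = 5*(-52/105) = -52/21 ≈ -2.4762)
((23 + 32) + z)² = ((23 + 32) - 52/21)² = (55 - 52/21)² = (1103/21)² = 1216609/441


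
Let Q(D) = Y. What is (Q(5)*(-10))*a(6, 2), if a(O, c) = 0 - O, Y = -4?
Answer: -240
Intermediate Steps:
a(O, c) = -O
Q(D) = -4
(Q(5)*(-10))*a(6, 2) = (-4*(-10))*(-1*6) = 40*(-6) = -240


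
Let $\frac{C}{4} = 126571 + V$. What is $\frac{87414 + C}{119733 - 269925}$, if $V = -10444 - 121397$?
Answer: $- \frac{33167}{75096} \approx -0.44166$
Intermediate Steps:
$V = -131841$
$C = -21080$ ($C = 4 \left(126571 - 131841\right) = 4 \left(-5270\right) = -21080$)
$\frac{87414 + C}{119733 - 269925} = \frac{87414 - 21080}{119733 - 269925} = \frac{66334}{-150192} = 66334 \left(- \frac{1}{150192}\right) = - \frac{33167}{75096}$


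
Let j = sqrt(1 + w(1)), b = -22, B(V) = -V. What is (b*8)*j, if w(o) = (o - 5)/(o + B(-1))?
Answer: -176*I ≈ -176.0*I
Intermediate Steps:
w(o) = (-5 + o)/(1 + o) (w(o) = (o - 5)/(o - 1*(-1)) = (-5 + o)/(o + 1) = (-5 + o)/(1 + o))
j = I (j = sqrt(1 + (-5 + 1)/(1 + 1)) = sqrt(1 - 4/2) = sqrt(1 + (1/2)*(-4)) = sqrt(1 - 2) = sqrt(-1) = I ≈ 1.0*I)
(b*8)*j = (-22*8)*I = -176*I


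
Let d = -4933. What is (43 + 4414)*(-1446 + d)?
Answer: -28431203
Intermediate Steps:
(43 + 4414)*(-1446 + d) = (43 + 4414)*(-1446 - 4933) = 4457*(-6379) = -28431203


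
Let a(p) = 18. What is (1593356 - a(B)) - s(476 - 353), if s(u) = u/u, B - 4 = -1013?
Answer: 1593337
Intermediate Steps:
B = -1009 (B = 4 - 1013 = -1009)
s(u) = 1
(1593356 - a(B)) - s(476 - 353) = (1593356 - 1*18) - 1*1 = (1593356 - 18) - 1 = 1593338 - 1 = 1593337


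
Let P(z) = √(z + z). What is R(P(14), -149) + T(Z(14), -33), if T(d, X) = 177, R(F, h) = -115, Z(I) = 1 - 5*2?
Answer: 62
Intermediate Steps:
P(z) = √2*√z (P(z) = √(2*z) = √2*√z)
Z(I) = -9 (Z(I) = 1 - 10 = -9)
R(P(14), -149) + T(Z(14), -33) = -115 + 177 = 62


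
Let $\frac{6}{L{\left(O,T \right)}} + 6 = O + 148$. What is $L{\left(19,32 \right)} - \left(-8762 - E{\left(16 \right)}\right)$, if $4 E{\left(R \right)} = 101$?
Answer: $\frac{5659013}{644} \approx 8787.3$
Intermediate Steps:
$E{\left(R \right)} = \frac{101}{4}$ ($E{\left(R \right)} = \frac{1}{4} \cdot 101 = \frac{101}{4}$)
$L{\left(O,T \right)} = \frac{6}{142 + O}$ ($L{\left(O,T \right)} = \frac{6}{-6 + \left(O + 148\right)} = \frac{6}{-6 + \left(148 + O\right)} = \frac{6}{142 + O}$)
$L{\left(19,32 \right)} - \left(-8762 - E{\left(16 \right)}\right) = \frac{6}{142 + 19} + \left(\left(\frac{101}{4} + 10119\right) - 1357\right) = \frac{6}{161} + \left(\frac{40577}{4} - 1357\right) = 6 \cdot \frac{1}{161} + \frac{35149}{4} = \frac{6}{161} + \frac{35149}{4} = \frac{5659013}{644}$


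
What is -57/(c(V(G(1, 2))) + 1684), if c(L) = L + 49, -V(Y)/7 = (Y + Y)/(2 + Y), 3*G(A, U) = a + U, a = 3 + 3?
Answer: -19/575 ≈ -0.033044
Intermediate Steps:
a = 6
G(A, U) = 2 + U/3 (G(A, U) = (6 + U)/3 = 2 + U/3)
V(Y) = -14*Y/(2 + Y) (V(Y) = -7*(Y + Y)/(2 + Y) = -7*2*Y/(2 + Y) = -14*Y/(2 + Y))
c(L) = 49 + L
-57/(c(V(G(1, 2))) + 1684) = -57/((49 - 14*(2 + (⅓)*2)/(2 + (2 + (⅓)*2))) + 1684) = -57/((49 - 14*(2 + ⅔)/(2 + (2 + ⅔))) + 1684) = -57/((49 - 14*8/3/(2 + 8/3)) + 1684) = -57/((49 - 14*8/3/14/3) + 1684) = -57/((49 - 14*8/3*3/14) + 1684) = -57/((49 - 8) + 1684) = -57/(41 + 1684) = -57/1725 = (1/1725)*(-57) = -19/575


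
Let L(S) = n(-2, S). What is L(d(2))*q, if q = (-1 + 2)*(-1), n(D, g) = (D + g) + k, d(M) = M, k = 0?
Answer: 0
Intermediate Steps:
n(D, g) = D + g (n(D, g) = (D + g) + 0 = D + g)
q = -1 (q = 1*(-1) = -1)
L(S) = -2 + S
L(d(2))*q = (-2 + 2)*(-1) = 0*(-1) = 0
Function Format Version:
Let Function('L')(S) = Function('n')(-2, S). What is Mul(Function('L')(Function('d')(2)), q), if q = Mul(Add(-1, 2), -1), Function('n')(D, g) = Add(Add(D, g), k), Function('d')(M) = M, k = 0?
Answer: 0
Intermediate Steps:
Function('n')(D, g) = Add(D, g) (Function('n')(D, g) = Add(Add(D, g), 0) = Add(D, g))
q = -1 (q = Mul(1, -1) = -1)
Function('L')(S) = Add(-2, S)
Mul(Function('L')(Function('d')(2)), q) = Mul(Add(-2, 2), -1) = Mul(0, -1) = 0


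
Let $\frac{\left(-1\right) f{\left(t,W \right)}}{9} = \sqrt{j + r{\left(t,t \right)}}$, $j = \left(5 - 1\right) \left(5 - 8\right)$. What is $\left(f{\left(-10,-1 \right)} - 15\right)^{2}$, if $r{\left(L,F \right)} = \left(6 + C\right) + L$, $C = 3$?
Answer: $-828 + 270 i \sqrt{13} \approx -828.0 + 973.5 i$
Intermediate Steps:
$r{\left(L,F \right)} = 9 + L$ ($r{\left(L,F \right)} = \left(6 + 3\right) + L = 9 + L$)
$j = -12$ ($j = 4 \left(5 - 8\right) = 4 \left(-3\right) = -12$)
$f{\left(t,W \right)} = - 9 \sqrt{-3 + t}$ ($f{\left(t,W \right)} = - 9 \sqrt{-12 + \left(9 + t\right)} = - 9 \sqrt{-3 + t}$)
$\left(f{\left(-10,-1 \right)} - 15\right)^{2} = \left(- 9 \sqrt{-3 - 10} - 15\right)^{2} = \left(- 9 \sqrt{-13} - 15\right)^{2} = \left(- 9 i \sqrt{13} - 15\right)^{2} = \left(-15 - 9 i \sqrt{13}\right)^{2}$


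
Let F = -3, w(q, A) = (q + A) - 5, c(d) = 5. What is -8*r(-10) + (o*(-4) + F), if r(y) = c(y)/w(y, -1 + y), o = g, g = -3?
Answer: 137/13 ≈ 10.538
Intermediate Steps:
o = -3
w(q, A) = -5 + A + q (w(q, A) = (A + q) - 5 = -5 + A + q)
r(y) = 5/(-6 + 2*y) (r(y) = 5/(-5 + (-1 + y) + y) = 5/(-6 + 2*y))
-8*r(-10) + (o*(-4) + F) = -20/(-3 - 10) + (-3*(-4) - 3) = -20/(-13) + (12 - 3) = -20*(-1)/13 + 9 = -8*(-5/26) + 9 = 20/13 + 9 = 137/13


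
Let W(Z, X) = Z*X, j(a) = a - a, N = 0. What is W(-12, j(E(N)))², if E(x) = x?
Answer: 0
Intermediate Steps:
j(a) = 0
W(Z, X) = X*Z
W(-12, j(E(N)))² = (0*(-12))² = 0² = 0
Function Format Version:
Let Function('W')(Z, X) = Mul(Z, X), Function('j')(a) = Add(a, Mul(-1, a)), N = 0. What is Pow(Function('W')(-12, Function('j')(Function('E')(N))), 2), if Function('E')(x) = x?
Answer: 0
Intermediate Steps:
Function('j')(a) = 0
Function('W')(Z, X) = Mul(X, Z)
Pow(Function('W')(-12, Function('j')(Function('E')(N))), 2) = Pow(Mul(0, -12), 2) = Pow(0, 2) = 0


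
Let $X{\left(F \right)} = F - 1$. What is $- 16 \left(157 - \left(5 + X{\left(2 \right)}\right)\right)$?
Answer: $-2416$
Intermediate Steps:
$X{\left(F \right)} = -1 + F$ ($X{\left(F \right)} = F - 1 = -1 + F$)
$- 16 \left(157 - \left(5 + X{\left(2 \right)}\right)\right) = - 16 \left(157 - 6\right) = \left(-16\right) 151 = -2416$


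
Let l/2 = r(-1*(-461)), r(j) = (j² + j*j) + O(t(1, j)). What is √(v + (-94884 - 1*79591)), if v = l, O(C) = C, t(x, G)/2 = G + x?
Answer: 3*√75273 ≈ 823.08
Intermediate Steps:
t(x, G) = 2*G + 2*x (t(x, G) = 2*(G + x) = 2*G + 2*x)
r(j) = 2 + 2*j + 2*j² (r(j) = (j² + j*j) + (2*j + 2*1) = (j² + j²) + (2*j + 2) = 2*j² + (2 + 2*j) = 2 + 2*j + 2*j²)
l = 851932 (l = 2*(2 + 2*(-1*(-461)) + 2*(-1*(-461))²) = 2*(2 + 2*461 + 2*461²) = 2*(2 + 922 + 2*212521) = 2*(2 + 922 + 425042) = 2*425966 = 851932)
v = 851932
√(v + (-94884 - 1*79591)) = √(851932 + (-94884 - 1*79591)) = √(851932 + (-94884 - 79591)) = √(851932 - 174475) = √677457 = 3*√75273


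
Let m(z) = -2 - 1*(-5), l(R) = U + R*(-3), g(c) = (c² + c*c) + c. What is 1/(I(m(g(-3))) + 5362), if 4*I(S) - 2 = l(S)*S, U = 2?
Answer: 4/21429 ≈ 0.00018666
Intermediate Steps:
g(c) = c + 2*c² (g(c) = (c² + c²) + c = 2*c² + c = c + 2*c²)
l(R) = 2 - 3*R (l(R) = 2 + R*(-3) = 2 - 3*R)
m(z) = 3 (m(z) = -2 + 5 = 3)
I(S) = ½ + S*(2 - 3*S)/4 (I(S) = ½ + ((2 - 3*S)*S)/4 = ½ + (S*(2 - 3*S))/4 = ½ + S*(2 - 3*S)/4)
1/(I(m(g(-3))) + 5362) = 1/((½ - ¼*3*(-2 + 3*3)) + 5362) = 1/((½ - ¼*3*(-2 + 9)) + 5362) = 1/((½ - ¼*3*7) + 5362) = 1/((½ - 21/4) + 5362) = 1/(-19/4 + 5362) = 1/(21429/4) = 4/21429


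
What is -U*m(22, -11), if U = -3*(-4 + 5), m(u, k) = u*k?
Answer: -726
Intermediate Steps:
m(u, k) = k*u
U = -3 (U = -3*1 = -3)
-U*m(22, -11) = -(-3)*(-11*22) = -(-3)*(-242) = -1*726 = -726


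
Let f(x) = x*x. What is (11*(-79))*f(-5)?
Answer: -21725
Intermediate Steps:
f(x) = x**2
(11*(-79))*f(-5) = (11*(-79))*(-5)**2 = -869*25 = -21725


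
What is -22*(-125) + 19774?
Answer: 22524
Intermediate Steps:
-22*(-125) + 19774 = 2750 + 19774 = 22524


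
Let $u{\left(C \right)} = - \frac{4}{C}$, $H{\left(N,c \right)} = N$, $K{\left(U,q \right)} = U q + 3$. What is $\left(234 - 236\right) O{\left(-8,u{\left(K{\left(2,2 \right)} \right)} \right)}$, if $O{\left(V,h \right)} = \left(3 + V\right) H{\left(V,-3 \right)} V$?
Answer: $640$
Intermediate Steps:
$K{\left(U,q \right)} = 3 + U q$
$O{\left(V,h \right)} = V^{2} \left(3 + V\right)$ ($O{\left(V,h \right)} = \left(3 + V\right) V V = \left(3 + V\right) V^{2} = V^{2} \left(3 + V\right)$)
$\left(234 - 236\right) O{\left(-8,u{\left(K{\left(2,2 \right)} \right)} \right)} = \left(234 - 236\right) \left(-8\right)^{2} \left(3 - 8\right) = - 2 \cdot 64 \left(-5\right) = \left(-2\right) \left(-320\right) = 640$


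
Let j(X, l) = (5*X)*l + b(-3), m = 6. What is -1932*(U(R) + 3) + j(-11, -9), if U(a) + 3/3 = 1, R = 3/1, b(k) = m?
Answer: -5295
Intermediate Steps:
b(k) = 6
R = 3 (R = 3*1 = 3)
U(a) = 0 (U(a) = -1 + 1 = 0)
j(X, l) = 6 + 5*X*l (j(X, l) = (5*X)*l + 6 = 5*X*l + 6 = 6 + 5*X*l)
-1932*(U(R) + 3) + j(-11, -9) = -1932*(0 + 3) + (6 + 5*(-11)*(-9)) = -1932*3 + (6 + 495) = -276*21 + 501 = -5796 + 501 = -5295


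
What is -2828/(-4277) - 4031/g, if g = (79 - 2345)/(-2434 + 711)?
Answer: -4242731879/1384526 ≈ -3064.4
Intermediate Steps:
g = 2266/1723 (g = -2266/(-1723) = -2266*(-1/1723) = 2266/1723 ≈ 1.3151)
-2828/(-4277) - 4031/g = -2828/(-4277) - 4031/2266/1723 = -2828*(-1/4277) - 4031*1723/2266 = 404/611 - 6945413/2266 = -4242731879/1384526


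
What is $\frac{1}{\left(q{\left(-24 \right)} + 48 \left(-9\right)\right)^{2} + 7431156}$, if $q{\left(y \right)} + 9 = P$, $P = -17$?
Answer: $\frac{1}{7640920} \approx 1.3087 \cdot 10^{-7}$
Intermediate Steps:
$q{\left(y \right)} = -26$ ($q{\left(y \right)} = -9 - 17 = -26$)
$\frac{1}{\left(q{\left(-24 \right)} + 48 \left(-9\right)\right)^{2} + 7431156} = \frac{1}{\left(-26 + 48 \left(-9\right)\right)^{2} + 7431156} = \frac{1}{\left(-26 - 432\right)^{2} + 7431156} = \frac{1}{\left(-458\right)^{2} + 7431156} = \frac{1}{209764 + 7431156} = \frac{1}{7640920}$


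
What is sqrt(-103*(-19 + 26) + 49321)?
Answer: 90*sqrt(6) ≈ 220.45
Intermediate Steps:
sqrt(-103*(-19 + 26) + 49321) = sqrt(-103*7 + 49321) = sqrt(-721 + 49321) = sqrt(48600) = 90*sqrt(6)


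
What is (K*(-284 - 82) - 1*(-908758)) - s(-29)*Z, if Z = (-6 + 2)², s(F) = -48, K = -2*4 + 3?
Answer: 911356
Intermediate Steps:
K = -5 (K = -8 + 3 = -5)
Z = 16 (Z = (-4)² = 16)
(K*(-284 - 82) - 1*(-908758)) - s(-29)*Z = (-5*(-284 - 82) - 1*(-908758)) - (-48)*16 = (-5*(-366) + 908758) - 1*(-768) = (1830 + 908758) + 768 = 910588 + 768 = 911356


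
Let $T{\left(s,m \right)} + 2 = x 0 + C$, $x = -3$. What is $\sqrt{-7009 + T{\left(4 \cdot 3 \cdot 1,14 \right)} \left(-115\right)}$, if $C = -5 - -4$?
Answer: $14 i \sqrt{34} \approx 81.633 i$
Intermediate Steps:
$C = -1$ ($C = -5 + 4 = -1$)
$T{\left(s,m \right)} = -3$ ($T{\left(s,m \right)} = -2 - 1 = -3$)
$\sqrt{-7009 + T{\left(4 \cdot 3 \cdot 1,14 \right)} \left(-115\right)} = \sqrt{-7009 - -345} = \sqrt{-7009 + 345} = \sqrt{-6664} = 14 i \sqrt{34}$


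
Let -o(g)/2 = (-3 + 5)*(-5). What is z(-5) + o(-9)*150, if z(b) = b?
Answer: 2995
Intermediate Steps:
o(g) = 20 (o(g) = -2*(-3 + 5)*(-5) = -4*(-5) = -2*(-10) = 20)
z(-5) + o(-9)*150 = -5 + 20*150 = -5 + 3000 = 2995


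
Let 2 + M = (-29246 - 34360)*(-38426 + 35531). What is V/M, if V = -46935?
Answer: -6705/26305624 ≈ -0.00025489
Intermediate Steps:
M = 184139368 (M = -2 + (-29246 - 34360)*(-38426 + 35531) = -2 - 63606*(-2895) = -2 + 184139370 = 184139368)
V/M = -46935/184139368 = -46935*1/184139368 = -6705/26305624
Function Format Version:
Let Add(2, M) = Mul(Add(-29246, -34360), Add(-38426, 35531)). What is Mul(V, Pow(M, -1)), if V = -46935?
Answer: Rational(-6705, 26305624) ≈ -0.00025489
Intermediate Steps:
M = 184139368 (M = Add(-2, Mul(Add(-29246, -34360), Add(-38426, 35531))) = Add(-2, Mul(-63606, -2895)) = Add(-2, 184139370) = 184139368)
Mul(V, Pow(M, -1)) = Mul(-46935, Pow(184139368, -1)) = Mul(-46935, Rational(1, 184139368)) = Rational(-6705, 26305624)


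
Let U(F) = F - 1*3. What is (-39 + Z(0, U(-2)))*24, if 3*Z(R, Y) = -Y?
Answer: -896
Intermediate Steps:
U(F) = -3 + F (U(F) = F - 3 = -3 + F)
Z(R, Y) = -Y/3 (Z(R, Y) = (-Y)/3 = -Y/3)
(-39 + Z(0, U(-2)))*24 = (-39 - (-3 - 2)/3)*24 = (-39 - ⅓*(-5))*24 = (-39 + 5/3)*24 = -112/3*24 = -896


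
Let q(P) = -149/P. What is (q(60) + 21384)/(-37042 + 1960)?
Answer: -1282891/2104920 ≈ -0.60947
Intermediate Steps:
(q(60) + 21384)/(-37042 + 1960) = (-149/60 + 21384)/(-37042 + 1960) = (-149*1/60 + 21384)/(-35082) = (-149/60 + 21384)*(-1/35082) = (1282891/60)*(-1/35082) = -1282891/2104920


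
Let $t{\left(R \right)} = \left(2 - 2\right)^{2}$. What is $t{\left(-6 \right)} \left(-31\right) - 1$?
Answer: $-1$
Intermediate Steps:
$t{\left(R \right)} = 0$ ($t{\left(R \right)} = 0^{2} = 0$)
$t{\left(-6 \right)} \left(-31\right) - 1 = 0 \left(-31\right) - 1 = 0 - 1 = -1$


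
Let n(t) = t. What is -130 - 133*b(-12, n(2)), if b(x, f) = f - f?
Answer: -130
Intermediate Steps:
b(x, f) = 0
-130 - 133*b(-12, n(2)) = -130 - 133*0 = -130 + 0 = -130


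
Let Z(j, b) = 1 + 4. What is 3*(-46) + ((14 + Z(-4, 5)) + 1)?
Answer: -118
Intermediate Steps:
Z(j, b) = 5
3*(-46) + ((14 + Z(-4, 5)) + 1) = 3*(-46) + ((14 + 5) + 1) = -138 + (19 + 1) = -138 + 20 = -118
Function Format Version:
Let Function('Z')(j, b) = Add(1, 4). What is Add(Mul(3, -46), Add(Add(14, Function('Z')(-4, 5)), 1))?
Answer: -118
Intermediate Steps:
Function('Z')(j, b) = 5
Add(Mul(3, -46), Add(Add(14, Function('Z')(-4, 5)), 1)) = Add(Mul(3, -46), Add(Add(14, 5), 1)) = Add(-138, Add(19, 1)) = Add(-138, 20) = -118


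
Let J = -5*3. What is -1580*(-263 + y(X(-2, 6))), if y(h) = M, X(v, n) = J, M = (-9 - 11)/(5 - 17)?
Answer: 1238720/3 ≈ 4.1291e+5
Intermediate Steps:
J = -15
M = 5/3 (M = -20/(-12) = -20*(-1/12) = 5/3 ≈ 1.6667)
X(v, n) = -15
y(h) = 5/3
-1580*(-263 + y(X(-2, 6))) = -1580*(-263 + 5/3) = -1580*(-784/3) = 1238720/3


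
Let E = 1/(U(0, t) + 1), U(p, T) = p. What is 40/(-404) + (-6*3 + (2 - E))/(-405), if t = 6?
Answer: -2333/40905 ≈ -0.057035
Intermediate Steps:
E = 1 (E = 1/(0 + 1) = 1/1 = 1)
40/(-404) + (-6*3 + (2 - E))/(-405) = 40/(-404) + (-6*3 + (2 - 1*1))/(-405) = 40*(-1/404) + (-18 + (2 - 1))*(-1/405) = -10/101 + (-18 + 1)*(-1/405) = -10/101 - 17*(-1/405) = -10/101 + 17/405 = -2333/40905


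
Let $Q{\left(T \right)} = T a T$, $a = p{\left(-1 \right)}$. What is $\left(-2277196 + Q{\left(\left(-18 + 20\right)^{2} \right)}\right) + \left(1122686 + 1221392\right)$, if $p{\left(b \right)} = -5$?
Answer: $66802$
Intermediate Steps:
$a = -5$
$Q{\left(T \right)} = - 5 T^{2}$ ($Q{\left(T \right)} = T \left(-5\right) T = - 5 T T = - 5 T^{2}$)
$\left(-2277196 + Q{\left(\left(-18 + 20\right)^{2} \right)}\right) + \left(1122686 + 1221392\right) = \left(-2277196 - 5 \left(\left(-18 + 20\right)^{2}\right)^{2}\right) + \left(1122686 + 1221392\right) = \left(-2277196 - 5 \left(2^{2}\right)^{2}\right) + 2344078 = \left(-2277196 - 5 \cdot 4^{2}\right) + 2344078 = \left(-2277196 - 80\right) + 2344078 = -2277276 + 2344078 = 66802$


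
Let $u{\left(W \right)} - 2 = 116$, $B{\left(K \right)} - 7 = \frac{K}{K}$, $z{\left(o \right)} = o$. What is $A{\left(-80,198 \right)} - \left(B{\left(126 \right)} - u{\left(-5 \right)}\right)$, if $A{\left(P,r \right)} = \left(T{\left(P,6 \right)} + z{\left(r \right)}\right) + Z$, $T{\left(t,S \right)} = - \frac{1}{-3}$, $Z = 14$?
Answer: $\frac{967}{3} \approx 322.33$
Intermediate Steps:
$B{\left(K \right)} = 8$ ($B{\left(K \right)} = 7 + \frac{K}{K} = 7 + 1 = 8$)
$u{\left(W \right)} = 118$ ($u{\left(W \right)} = 2 + 116 = 118$)
$T{\left(t,S \right)} = \frac{1}{3}$ ($T{\left(t,S \right)} = \left(-1\right) \left(- \frac{1}{3}\right) = \frac{1}{3}$)
$A{\left(P,r \right)} = \frac{43}{3} + r$ ($A{\left(P,r \right)} = \left(\frac{1}{3} + r\right) + 14 = \frac{43}{3} + r$)
$A{\left(-80,198 \right)} - \left(B{\left(126 \right)} - u{\left(-5 \right)}\right) = \left(\frac{43}{3} + 198\right) - \left(8 - 118\right) = \frac{637}{3} - \left(8 - 118\right) = \frac{637}{3} - -110 = \frac{637}{3} + 110 = \frac{967}{3}$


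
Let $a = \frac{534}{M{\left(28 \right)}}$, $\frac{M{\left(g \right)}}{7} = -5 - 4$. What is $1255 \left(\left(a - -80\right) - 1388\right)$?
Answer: $- \frac{34695730}{21} \approx -1.6522 \cdot 10^{6}$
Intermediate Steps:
$M{\left(g \right)} = -63$ ($M{\left(g \right)} = 7 \left(-5 - 4\right) = 7 \left(-9\right) = -63$)
$a = - \frac{178}{21}$ ($a = \frac{534}{-63} = 534 \left(- \frac{1}{63}\right) = - \frac{178}{21} \approx -8.4762$)
$1255 \left(\left(a - -80\right) - 1388\right) = 1255 \left(\left(- \frac{178}{21} - -80\right) - 1388\right) = 1255 \left(\left(- \frac{178}{21} + 80\right) - 1388\right) = 1255 \left(\frac{1502}{21} - 1388\right) = 1255 \left(- \frac{27646}{21}\right) = - \frac{34695730}{21}$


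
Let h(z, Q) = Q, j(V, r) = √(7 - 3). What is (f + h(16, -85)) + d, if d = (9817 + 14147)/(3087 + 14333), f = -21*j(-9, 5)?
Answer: -547094/4355 ≈ -125.62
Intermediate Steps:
j(V, r) = 2 (j(V, r) = √4 = 2)
f = -42 (f = -21*2 = -42)
d = 5991/4355 (d = 23964/17420 = 23964*(1/17420) = 5991/4355 ≈ 1.3757)
(f + h(16, -85)) + d = (-42 - 85) + 5991/4355 = -127 + 5991/4355 = -547094/4355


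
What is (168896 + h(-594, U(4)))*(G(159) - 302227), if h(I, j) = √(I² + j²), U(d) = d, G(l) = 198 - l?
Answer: -51038344448 - 604376*√88213 ≈ -5.1218e+10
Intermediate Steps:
(168896 + h(-594, U(4)))*(G(159) - 302227) = (168896 + √((-594)² + 4²))*((198 - 1*159) - 302227) = (168896 + √(352836 + 16))*((198 - 159) - 302227) = (168896 + √352852)*(39 - 302227) = (168896 + 2*√88213)*(-302188) = -51038344448 - 604376*√88213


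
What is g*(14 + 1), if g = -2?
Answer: -30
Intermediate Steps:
g*(14 + 1) = -2*(14 + 1) = -2*15 = -30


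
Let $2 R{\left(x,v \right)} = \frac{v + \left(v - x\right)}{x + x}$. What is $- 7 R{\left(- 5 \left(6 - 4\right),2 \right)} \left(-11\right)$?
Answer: $- \frac{539}{20} \approx -26.95$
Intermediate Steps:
$R{\left(x,v \right)} = \frac{- x + 2 v}{4 x}$ ($R{\left(x,v \right)} = \frac{\left(v + \left(v - x\right)\right) \frac{1}{x + x}}{2} = \frac{\left(- x + 2 v\right) \frac{1}{2 x}}{2} = \frac{\frac{1}{2} \frac{1}{x} \left(- x + 2 v\right)}{2} = \frac{- x + 2 v}{4 x}$)
$- 7 R{\left(- 5 \left(6 - 4\right),2 \right)} \left(-11\right) = - 7 \frac{- \left(-5\right) \left(6 - 4\right) + 2 \cdot 2}{4 \left(- 5 \left(6 - 4\right)\right)} \left(-11\right) = - 7 \frac{- \left(-5\right) 2 + 4}{4 \left(\left(-5\right) 2\right)} \left(-11\right) = - 7 \frac{\left(-1\right) \left(-10\right) + 4}{4 \left(-10\right)} \left(-11\right) = - 7 \cdot \frac{1}{4} \left(- \frac{1}{10}\right) \left(10 + 4\right) \left(-11\right) = - 7 \cdot \frac{1}{4} \left(- \frac{1}{10}\right) 14 \left(-11\right) = \left(-7\right) \left(- \frac{7}{20}\right) \left(-11\right) = \frac{49}{20} \left(-11\right) = - \frac{539}{20}$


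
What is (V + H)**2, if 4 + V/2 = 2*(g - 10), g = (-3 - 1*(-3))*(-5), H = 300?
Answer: 63504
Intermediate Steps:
g = 0 (g = (-3 + 3)*(-5) = 0*(-5) = 0)
V = -48 (V = -8 + 2*(2*(0 - 10)) = -8 + 2*(2*(-10)) = -8 + 2*(-20) = -8 - 40 = -48)
(V + H)**2 = (-48 + 300)**2 = 252**2 = 63504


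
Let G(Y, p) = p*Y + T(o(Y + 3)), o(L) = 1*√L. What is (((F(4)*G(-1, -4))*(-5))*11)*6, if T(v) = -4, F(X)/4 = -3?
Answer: 0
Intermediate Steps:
o(L) = √L
F(X) = -12 (F(X) = 4*(-3) = -12)
G(Y, p) = -4 + Y*p (G(Y, p) = p*Y - 4 = Y*p - 4 = -4 + Y*p)
(((F(4)*G(-1, -4))*(-5))*11)*6 = ((-12*(-4 - 1*(-4))*(-5))*11)*6 = ((-12*(-4 + 4)*(-5))*11)*6 = ((-12*0*(-5))*11)*6 = ((0*(-5))*11)*6 = (0*11)*6 = 0*6 = 0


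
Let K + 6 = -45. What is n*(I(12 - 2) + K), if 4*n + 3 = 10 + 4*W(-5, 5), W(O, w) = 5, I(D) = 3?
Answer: -324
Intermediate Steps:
n = 27/4 (n = -3/4 + (10 + 4*5)/4 = -3/4 + (10 + 20)/4 = -3/4 + (1/4)*30 = -3/4 + 15/2 = 27/4 ≈ 6.7500)
K = -51 (K = -6 - 45 = -51)
n*(I(12 - 2) + K) = 27*(3 - 51)/4 = (27/4)*(-48) = -324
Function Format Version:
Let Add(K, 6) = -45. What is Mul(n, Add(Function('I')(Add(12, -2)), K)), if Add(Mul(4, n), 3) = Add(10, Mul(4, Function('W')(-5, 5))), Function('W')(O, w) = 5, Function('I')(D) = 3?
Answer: -324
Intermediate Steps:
n = Rational(27, 4) (n = Add(Rational(-3, 4), Mul(Rational(1, 4), Add(10, Mul(4, 5)))) = Add(Rational(-3, 4), Mul(Rational(1, 4), Add(10, 20))) = Add(Rational(-3, 4), Mul(Rational(1, 4), 30)) = Add(Rational(-3, 4), Rational(15, 2)) = Rational(27, 4) ≈ 6.7500)
K = -51 (K = Add(-6, -45) = -51)
Mul(n, Add(Function('I')(Add(12, -2)), K)) = Mul(Rational(27, 4), Add(3, -51)) = Mul(Rational(27, 4), -48) = -324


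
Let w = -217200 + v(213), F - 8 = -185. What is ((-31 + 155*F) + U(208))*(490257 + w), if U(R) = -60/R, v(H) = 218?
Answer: -390304198925/52 ≈ -7.5058e+9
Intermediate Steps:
F = -177 (F = 8 - 185 = -177)
w = -216982 (w = -217200 + 218 = -216982)
((-31 + 155*F) + U(208))*(490257 + w) = ((-31 + 155*(-177)) - 60/208)*(490257 - 216982) = ((-31 - 27435) - 60*1/208)*273275 = (-27466 - 15/52)*273275 = -1428247/52*273275 = -390304198925/52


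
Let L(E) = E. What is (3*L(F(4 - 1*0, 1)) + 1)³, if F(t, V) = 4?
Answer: 2197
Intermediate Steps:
(3*L(F(4 - 1*0, 1)) + 1)³ = (3*4 + 1)³ = (12 + 1)³ = 13³ = 2197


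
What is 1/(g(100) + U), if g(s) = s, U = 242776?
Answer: 1/242876 ≈ 4.1173e-6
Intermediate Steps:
1/(g(100) + U) = 1/(100 + 242776) = 1/242876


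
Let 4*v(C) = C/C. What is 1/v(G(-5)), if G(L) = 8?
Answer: 4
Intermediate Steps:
v(C) = ¼ (v(C) = (C/C)/4 = (¼)*1 = ¼)
1/v(G(-5)) = 1/(¼) = 4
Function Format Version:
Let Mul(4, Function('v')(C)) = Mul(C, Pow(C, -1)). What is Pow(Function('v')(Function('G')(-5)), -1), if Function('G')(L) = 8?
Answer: 4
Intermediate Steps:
Function('v')(C) = Rational(1, 4) (Function('v')(C) = Mul(Rational(1, 4), Mul(C, Pow(C, -1))) = Mul(Rational(1, 4), 1) = Rational(1, 4))
Pow(Function('v')(Function('G')(-5)), -1) = Pow(Rational(1, 4), -1) = 4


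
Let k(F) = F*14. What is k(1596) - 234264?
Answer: -211920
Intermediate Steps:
k(F) = 14*F
k(1596) - 234264 = 14*1596 - 234264 = 22344 - 234264 = -211920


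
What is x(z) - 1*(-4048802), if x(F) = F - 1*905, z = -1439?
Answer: 4046458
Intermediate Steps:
x(F) = -905 + F (x(F) = F - 905 = -905 + F)
x(z) - 1*(-4048802) = (-905 - 1439) - 1*(-4048802) = -2344 + 4048802 = 4046458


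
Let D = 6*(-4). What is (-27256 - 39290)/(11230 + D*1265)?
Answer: 33273/9565 ≈ 3.4786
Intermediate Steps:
D = -24
(-27256 - 39290)/(11230 + D*1265) = (-27256 - 39290)/(11230 - 24*1265) = -66546/(11230 - 30360) = -66546/(-19130) = -66546*(-1/19130) = 33273/9565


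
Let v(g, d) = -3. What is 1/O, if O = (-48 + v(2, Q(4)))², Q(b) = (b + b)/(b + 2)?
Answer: 1/2601 ≈ 0.00038447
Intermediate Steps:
Q(b) = 2*b/(2 + b) (Q(b) = (2*b)/(2 + b) = 2*b/(2 + b))
O = 2601 (O = (-48 - 3)² = (-51)² = 2601)
1/O = 1/2601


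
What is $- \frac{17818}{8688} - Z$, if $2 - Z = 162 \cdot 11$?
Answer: $\frac{7723411}{4344} \approx 1777.9$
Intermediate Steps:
$Z = -1780$ ($Z = 2 - 162 \cdot 11 = 2 - 1782 = -1780$)
$- \frac{17818}{8688} - Z = - \frac{17818}{8688} - -1780 = \left(-17818\right) \frac{1}{8688} + 1780 = - \frac{8909}{4344} + 1780 = \frac{7723411}{4344}$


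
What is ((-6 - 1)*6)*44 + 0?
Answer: -1848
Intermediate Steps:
((-6 - 1)*6)*44 + 0 = -7*6*44 + 0 = -42*44 + 0 = -1848 + 0 = -1848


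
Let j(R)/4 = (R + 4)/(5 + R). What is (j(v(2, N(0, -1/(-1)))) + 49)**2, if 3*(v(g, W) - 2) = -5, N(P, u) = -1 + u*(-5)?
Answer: 43681/16 ≈ 2730.1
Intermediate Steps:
N(P, u) = -1 - 5*u
v(g, W) = 1/3 (v(g, W) = 2 + (1/3)*(-5) = 2 - 5/3 = 1/3)
j(R) = 4*(4 + R)/(5 + R) (j(R) = 4*((R + 4)/(5 + R)) = 4*((4 + R)/(5 + R)) = 4*(4 + R)/(5 + R))
(j(v(2, N(0, -1/(-1)))) + 49)**2 = (4*(4 + 1/3)/(5 + 1/3) + 49)**2 = (4*(13/3)/(16/3) + 49)**2 = (4*(3/16)*(13/3) + 49)**2 = (13/4 + 49)**2 = (209/4)**2 = 43681/16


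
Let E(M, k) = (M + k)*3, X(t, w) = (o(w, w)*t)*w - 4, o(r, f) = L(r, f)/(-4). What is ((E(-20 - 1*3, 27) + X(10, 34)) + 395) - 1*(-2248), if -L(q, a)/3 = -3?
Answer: 1886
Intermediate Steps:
L(q, a) = 9 (L(q, a) = -3*(-3) = 9)
o(r, f) = -9/4 (o(r, f) = 9/(-4) = 9*(-¼) = -9/4)
X(t, w) = -4 - 9*t*w/4 (X(t, w) = (-9*t/4)*w - 4 = -9*t*w/4 - 4 = -4 - 9*t*w/4)
E(M, k) = 3*M + 3*k
((E(-20 - 1*3, 27) + X(10, 34)) + 395) - 1*(-2248) = (((3*(-20 - 1*3) + 3*27) + (-4 - 9/4*10*34)) + 395) - 1*(-2248) = (((3*(-20 - 3) + 81) + (-4 - 765)) + 395) + 2248 = (((3*(-23) + 81) - 769) + 395) + 2248 = (((-69 + 81) - 769) + 395) + 2248 = ((12 - 769) + 395) + 2248 = (-757 + 395) + 2248 = -362 + 2248 = 1886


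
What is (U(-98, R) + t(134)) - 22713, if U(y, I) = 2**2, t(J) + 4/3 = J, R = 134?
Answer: -67729/3 ≈ -22576.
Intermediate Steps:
t(J) = -4/3 + J
U(y, I) = 4
(U(-98, R) + t(134)) - 22713 = (4 + (-4/3 + 134)) - 22713 = (4 + 398/3) - 22713 = 410/3 - 22713 = -67729/3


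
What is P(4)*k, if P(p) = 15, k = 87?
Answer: 1305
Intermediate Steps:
P(4)*k = 15*87 = 1305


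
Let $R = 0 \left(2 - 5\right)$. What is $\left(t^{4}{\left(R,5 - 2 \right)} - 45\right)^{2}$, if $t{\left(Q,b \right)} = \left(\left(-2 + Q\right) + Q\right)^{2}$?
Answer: $44521$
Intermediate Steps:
$R = 0$ ($R = 0 \left(-3\right) = 0$)
$t{\left(Q,b \right)} = \left(-2 + 2 Q\right)^{2}$
$\left(t^{4}{\left(R,5 - 2 \right)} - 45\right)^{2} = \left(\left(4 \left(-1 + 0\right)^{2}\right)^{4} - 45\right)^{2} = \left(\left(4 \left(-1\right)^{2}\right)^{4} - 45\right)^{2} = \left(\left(4 \cdot 1\right)^{4} - 45\right)^{2} = \left(4^{4} - 45\right)^{2} = \left(256 - 45\right)^{2} = 211^{2} = 44521$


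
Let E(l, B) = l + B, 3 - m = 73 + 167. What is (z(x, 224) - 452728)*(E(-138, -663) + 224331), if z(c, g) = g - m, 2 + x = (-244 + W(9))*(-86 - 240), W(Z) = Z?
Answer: -101095242510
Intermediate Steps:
m = -237 (m = 3 - (73 + 167) = 3 - 1*240 = 3 - 240 = -237)
x = 76608 (x = -2 + (-244 + 9)*(-86 - 240) = -2 - 235*(-326) = -2 + 76610 = 76608)
E(l, B) = B + l
z(c, g) = 237 + g (z(c, g) = g - 1*(-237) = g + 237 = 237 + g)
(z(x, 224) - 452728)*(E(-138, -663) + 224331) = ((237 + 224) - 452728)*((-663 - 138) + 224331) = (461 - 452728)*(-801 + 224331) = -452267*223530 = -101095242510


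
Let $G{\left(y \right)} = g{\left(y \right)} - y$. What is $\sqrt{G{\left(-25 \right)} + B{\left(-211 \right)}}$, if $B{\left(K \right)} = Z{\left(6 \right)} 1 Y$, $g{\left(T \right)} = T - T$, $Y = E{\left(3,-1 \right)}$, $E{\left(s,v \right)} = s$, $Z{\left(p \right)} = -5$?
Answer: $\sqrt{10} \approx 3.1623$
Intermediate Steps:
$Y = 3$
$g{\left(T \right)} = 0$
$G{\left(y \right)} = - y$ ($G{\left(y \right)} = 0 - y = - y$)
$B{\left(K \right)} = -15$ ($B{\left(K \right)} = \left(-5\right) 1 \cdot 3 = \left(-5\right) 3 = -15$)
$\sqrt{G{\left(-25 \right)} + B{\left(-211 \right)}} = \sqrt{\left(-1\right) \left(-25\right) - 15} = \sqrt{25 - 15} = \sqrt{10}$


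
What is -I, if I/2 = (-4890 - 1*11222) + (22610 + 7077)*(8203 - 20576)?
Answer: 734666726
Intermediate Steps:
I = -734666726 (I = 2*((-4890 - 1*11222) + (22610 + 7077)*(8203 - 20576)) = 2*((-4890 - 11222) + 29687*(-12373)) = 2*(-16112 - 367317251) = 2*(-367333363) = -734666726)
-I = -1*(-734666726) = 734666726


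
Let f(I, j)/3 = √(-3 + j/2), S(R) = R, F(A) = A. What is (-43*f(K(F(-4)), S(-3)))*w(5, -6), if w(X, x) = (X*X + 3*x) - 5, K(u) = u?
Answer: -387*I*√2 ≈ -547.3*I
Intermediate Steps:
w(X, x) = -5 + X² + 3*x (w(X, x) = (X² + 3*x) - 5 = -5 + X² + 3*x)
f(I, j) = 3*√(-3 + j/2)
(-43*f(K(F(-4)), S(-3)))*w(5, -6) = (-129*√(-12 + 2*(-3))/2)*(-5 + 5² + 3*(-6)) = (-129*√(-12 - 6)/2)*(-5 + 25 - 18) = -129*√(-18)/2*2 = -129*3*I*√2/2*2 = -387*I*√2/2*2 = -387*I*√2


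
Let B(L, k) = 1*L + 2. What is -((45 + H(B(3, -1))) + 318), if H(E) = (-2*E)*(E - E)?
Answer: -363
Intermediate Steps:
B(L, k) = 2 + L (B(L, k) = L + 2 = 2 + L)
H(E) = 0 (H(E) = -2*E*0 = 0)
-((45 + H(B(3, -1))) + 318) = -((45 + 0) + 318) = -(45 + 318) = -1*363 = -363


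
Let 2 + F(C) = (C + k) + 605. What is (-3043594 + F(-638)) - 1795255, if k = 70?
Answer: -4838814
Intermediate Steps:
F(C) = 673 + C (F(C) = -2 + ((C + 70) + 605) = -2 + ((70 + C) + 605) = -2 + (675 + C) = 673 + C)
(-3043594 + F(-638)) - 1795255 = (-3043594 + (673 - 638)) - 1795255 = (-3043594 + 35) - 1795255 = -3043559 - 1795255 = -4838814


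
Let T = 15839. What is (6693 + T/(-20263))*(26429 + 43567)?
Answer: 9491766982320/20263 ≈ 4.6843e+8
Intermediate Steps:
(6693 + T/(-20263))*(26429 + 43567) = (6693 + 15839/(-20263))*(26429 + 43567) = (6693 + 15839*(-1/20263))*69996 = (6693 - 15839/20263)*69996 = (135604420/20263)*69996 = 9491766982320/20263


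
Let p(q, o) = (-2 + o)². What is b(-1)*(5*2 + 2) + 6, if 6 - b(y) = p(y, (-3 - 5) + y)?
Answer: -1374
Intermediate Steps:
b(y) = 6 - (-10 + y)² (b(y) = 6 - (-2 + ((-3 - 5) + y))² = 6 - (-2 + (-8 + y))² = 6 - (-10 + y)²)
b(-1)*(5*2 + 2) + 6 = (6 - (-10 - 1)²)*(5*2 + 2) + 6 = (6 - 1*(-11)²)*(10 + 2) + 6 = (6 - 1*121)*12 + 6 = (6 - 121)*12 + 6 = -115*12 + 6 = -1380 + 6 = -1374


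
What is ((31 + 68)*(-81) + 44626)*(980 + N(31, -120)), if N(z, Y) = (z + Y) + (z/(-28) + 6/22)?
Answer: 10036577797/308 ≈ 3.2586e+7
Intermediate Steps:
N(z, Y) = 3/11 + Y + 27*z/28 (N(z, Y) = (Y + z) + (z*(-1/28) + 6*(1/22)) = (Y + z) + (-z/28 + 3/11) = (Y + z) + (3/11 - z/28) = 3/11 + Y + 27*z/28)
((31 + 68)*(-81) + 44626)*(980 + N(31, -120)) = ((31 + 68)*(-81) + 44626)*(980 + (3/11 - 120 + (27/28)*31)) = (99*(-81) + 44626)*(980 + (3/11 - 120 + 837/28)) = (-8019 + 44626)*(980 - 27669/308) = 36607*(274171/308) = 10036577797/308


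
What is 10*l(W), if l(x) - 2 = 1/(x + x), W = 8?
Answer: 165/8 ≈ 20.625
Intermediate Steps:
l(x) = 2 + 1/(2*x) (l(x) = 2 + 1/(x + x) = 2 + 1/(2*x))
10*l(W) = 10*(2 + (½)/8) = 10*(2 + (½)*(⅛)) = 10*(2 + 1/16) = 10*(33/16) = 165/8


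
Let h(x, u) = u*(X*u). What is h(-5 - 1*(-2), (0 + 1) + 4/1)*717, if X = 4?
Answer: 71700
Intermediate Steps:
h(x, u) = 4*u² (h(x, u) = u*(4*u) = 4*u²)
h(-5 - 1*(-2), (0 + 1) + 4/1)*717 = (4*((0 + 1) + 4/1)²)*717 = (4*(1 + 4*1)²)*717 = (4*(1 + 4)²)*717 = (4*5²)*717 = (4*25)*717 = 100*717 = 71700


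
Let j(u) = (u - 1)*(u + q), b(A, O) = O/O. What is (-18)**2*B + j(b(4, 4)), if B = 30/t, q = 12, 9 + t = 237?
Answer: 810/19 ≈ 42.632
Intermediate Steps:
t = 228 (t = -9 + 237 = 228)
b(A, O) = 1
j(u) = (-1 + u)*(12 + u) (j(u) = (u - 1)*(u + 12) = (-1 + u)*(12 + u))
B = 5/38 (B = 30/228 = 30*(1/228) = 5/38 ≈ 0.13158)
(-18)**2*B + j(b(4, 4)) = (-18)**2*(5/38) + (-12 + 1**2 + 11*1) = 324*(5/38) + (-12 + 1 + 11) = 810/19 + 0 = 810/19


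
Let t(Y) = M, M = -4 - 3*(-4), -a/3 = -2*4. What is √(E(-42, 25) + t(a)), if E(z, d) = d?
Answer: √33 ≈ 5.7446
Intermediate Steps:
a = 24 (a = -(-6)*4 = -3*(-8) = 24)
M = 8 (M = -4 + 12 = 8)
t(Y) = 8
√(E(-42, 25) + t(a)) = √(25 + 8) = √33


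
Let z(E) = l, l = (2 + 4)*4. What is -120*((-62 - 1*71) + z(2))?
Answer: 13080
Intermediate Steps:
l = 24 (l = 6*4 = 24)
z(E) = 24
-120*((-62 - 1*71) + z(2)) = -120*((-62 - 1*71) + 24) = -120*((-62 - 71) + 24) = -120*(-133 + 24) = -120*(-109) = 13080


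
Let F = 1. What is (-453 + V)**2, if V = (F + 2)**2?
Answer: 197136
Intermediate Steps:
V = 9 (V = (1 + 2)**2 = 3**2 = 9)
(-453 + V)**2 = (-453 + 9)**2 = (-444)**2 = 197136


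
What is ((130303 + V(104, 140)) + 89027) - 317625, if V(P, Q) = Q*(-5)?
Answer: -98995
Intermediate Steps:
V(P, Q) = -5*Q
((130303 + V(104, 140)) + 89027) - 317625 = ((130303 - 5*140) + 89027) - 317625 = ((130303 - 700) + 89027) - 317625 = (129603 + 89027) - 317625 = 218630 - 317625 = -98995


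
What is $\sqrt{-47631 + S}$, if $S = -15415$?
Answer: $i \sqrt{63046} \approx 251.09 i$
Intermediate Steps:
$\sqrt{-47631 + S} = \sqrt{-47631 - 15415} = \sqrt{-63046} = i \sqrt{63046}$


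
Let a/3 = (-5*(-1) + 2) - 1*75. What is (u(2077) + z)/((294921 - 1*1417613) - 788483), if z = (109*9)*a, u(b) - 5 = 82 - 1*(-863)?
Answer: 199174/1911175 ≈ 0.10422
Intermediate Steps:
u(b) = 950 (u(b) = 5 + (82 - 1*(-863)) = 5 + (82 + 863) = 5 + 945 = 950)
a = -204 (a = 3*((-5*(-1) + 2) - 1*75) = 3*((5 + 2) - 75) = 3*(7 - 75) = 3*(-68) = -204)
z = -200124 (z = (109*9)*(-204) = 981*(-204) = -200124)
(u(2077) + z)/((294921 - 1*1417613) - 788483) = (950 - 200124)/((294921 - 1*1417613) - 788483) = -199174/((294921 - 1417613) - 788483) = -199174/(-1122692 - 788483) = -199174/(-1911175) = -199174*(-1/1911175) = 199174/1911175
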